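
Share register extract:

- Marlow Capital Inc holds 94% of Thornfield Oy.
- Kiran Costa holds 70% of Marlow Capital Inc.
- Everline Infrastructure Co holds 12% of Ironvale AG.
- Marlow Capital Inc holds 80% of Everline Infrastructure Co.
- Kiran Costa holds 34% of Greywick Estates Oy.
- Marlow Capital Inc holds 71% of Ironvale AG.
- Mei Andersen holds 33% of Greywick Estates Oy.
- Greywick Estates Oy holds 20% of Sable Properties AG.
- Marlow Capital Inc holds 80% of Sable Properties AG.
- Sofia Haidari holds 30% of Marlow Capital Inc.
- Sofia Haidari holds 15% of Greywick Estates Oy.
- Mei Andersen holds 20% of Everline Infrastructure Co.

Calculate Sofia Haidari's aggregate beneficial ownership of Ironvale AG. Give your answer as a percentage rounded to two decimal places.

Sofia reaches Ironvale along 2 paths.
Via Marlow: 30% × 71% = 21.3%.
Via Marlow → Everline: 30% × 80% × 12% = 2.88%.
Total: 21.3% + 2.88% = 24.18%.

24.18%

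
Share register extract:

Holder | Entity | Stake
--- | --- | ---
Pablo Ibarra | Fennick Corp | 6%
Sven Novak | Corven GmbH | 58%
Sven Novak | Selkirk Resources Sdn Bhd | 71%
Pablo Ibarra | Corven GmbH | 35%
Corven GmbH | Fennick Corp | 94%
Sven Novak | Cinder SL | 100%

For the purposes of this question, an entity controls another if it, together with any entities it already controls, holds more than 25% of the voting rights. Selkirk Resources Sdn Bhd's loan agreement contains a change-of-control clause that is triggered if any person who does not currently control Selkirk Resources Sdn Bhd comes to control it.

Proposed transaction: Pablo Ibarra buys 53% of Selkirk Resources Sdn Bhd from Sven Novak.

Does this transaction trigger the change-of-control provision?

Yes

The purchase adds only to Pablo's holdings (Sven's stake shrinks), so Pablo is the only person who could newly come to control Selkirk.
Pablo holds 35% of Corven, so Pablo controls Corven.
Pablo and Corven together hold 6% + 94% = 100% of Fennick, so Pablo controls Fennick.
Neither Pablo nor any entity Pablo controls holds any voting interest in Selkirk.
So before the transaction, Pablo does not control Selkirk.
After the purchase, Pablo holds 53% of Selkirk directly, and Sven's stake falls to 18%.
Pablo holds 53% of Selkirk, so Pablo controls Selkirk.
Pablo did not control Selkirk before and does after, so the clause is triggered.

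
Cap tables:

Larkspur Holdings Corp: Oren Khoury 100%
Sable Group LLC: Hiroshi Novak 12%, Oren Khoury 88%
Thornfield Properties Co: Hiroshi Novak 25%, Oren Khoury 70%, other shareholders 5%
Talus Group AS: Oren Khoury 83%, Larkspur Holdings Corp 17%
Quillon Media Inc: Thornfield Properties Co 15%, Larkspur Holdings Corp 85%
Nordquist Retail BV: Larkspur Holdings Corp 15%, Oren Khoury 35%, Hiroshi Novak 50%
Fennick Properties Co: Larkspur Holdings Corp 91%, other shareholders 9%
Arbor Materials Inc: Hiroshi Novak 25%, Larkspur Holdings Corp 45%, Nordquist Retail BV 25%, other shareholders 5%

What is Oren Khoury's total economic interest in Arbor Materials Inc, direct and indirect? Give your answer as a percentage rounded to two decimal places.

57.50%

Oren reaches Arbor along 3 paths.
Via Larkspur: 100% × 45% = 45%.
Via Larkspur → Nordquist: 100% × 15% × 25% = 3.75%.
Via Nordquist: 35% × 25% = 8.75%.
Total: 45% + 3.75% + 8.75% = 57.5%.
Rounded: 57.50%.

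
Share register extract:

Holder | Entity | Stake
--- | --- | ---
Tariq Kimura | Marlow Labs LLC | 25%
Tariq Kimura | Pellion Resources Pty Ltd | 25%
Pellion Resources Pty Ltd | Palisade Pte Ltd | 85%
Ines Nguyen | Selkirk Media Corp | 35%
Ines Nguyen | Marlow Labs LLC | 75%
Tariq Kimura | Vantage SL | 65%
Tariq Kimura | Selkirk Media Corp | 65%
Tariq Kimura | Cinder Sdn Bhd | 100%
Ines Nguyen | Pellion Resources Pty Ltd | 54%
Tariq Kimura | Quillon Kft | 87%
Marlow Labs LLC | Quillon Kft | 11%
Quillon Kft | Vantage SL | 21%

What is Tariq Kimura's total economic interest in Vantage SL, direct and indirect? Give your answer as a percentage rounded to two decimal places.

Tariq reaches Vantage along 3 paths.
Direct stake: 65% = 65%.
Via Marlow → Quillon: 25% × 11% × 21% = 0.5775%.
Via Quillon: 87% × 21% = 18.27%.
Total: 65% + 0.5775% + 18.27% = 83.8475%.
Rounded: 83.85%.

83.85%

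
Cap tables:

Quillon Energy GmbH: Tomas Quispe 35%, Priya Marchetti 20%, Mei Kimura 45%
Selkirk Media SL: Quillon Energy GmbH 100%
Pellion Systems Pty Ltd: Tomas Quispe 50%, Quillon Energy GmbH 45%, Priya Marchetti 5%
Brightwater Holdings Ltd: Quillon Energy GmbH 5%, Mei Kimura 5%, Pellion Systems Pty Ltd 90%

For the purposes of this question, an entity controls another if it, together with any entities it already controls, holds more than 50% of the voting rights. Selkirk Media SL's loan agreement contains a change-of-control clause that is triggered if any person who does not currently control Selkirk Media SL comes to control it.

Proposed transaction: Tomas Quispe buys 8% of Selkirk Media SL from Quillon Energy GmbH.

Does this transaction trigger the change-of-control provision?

The purchase adds only to Tomas's holdings (Quillon's stake shrinks), so Tomas is the only person who could newly come to control Selkirk.
Tomas's largest direct stake is 50% in Pellion, which does not meet the threshold, so Tomas controls no company.
Neither Tomas nor any entity Tomas controls holds any voting interest in Selkirk.
So before the transaction, Tomas does not control Selkirk.
After the purchase, Tomas holds 8% of Selkirk directly, and Quillon's stake falls to 92%.
After the transaction, Tomas's side holds 8% of Selkirk, not > 50%, so Tomas still does not control Selkirk.
No new person acquires control, so the clause is not triggered.

No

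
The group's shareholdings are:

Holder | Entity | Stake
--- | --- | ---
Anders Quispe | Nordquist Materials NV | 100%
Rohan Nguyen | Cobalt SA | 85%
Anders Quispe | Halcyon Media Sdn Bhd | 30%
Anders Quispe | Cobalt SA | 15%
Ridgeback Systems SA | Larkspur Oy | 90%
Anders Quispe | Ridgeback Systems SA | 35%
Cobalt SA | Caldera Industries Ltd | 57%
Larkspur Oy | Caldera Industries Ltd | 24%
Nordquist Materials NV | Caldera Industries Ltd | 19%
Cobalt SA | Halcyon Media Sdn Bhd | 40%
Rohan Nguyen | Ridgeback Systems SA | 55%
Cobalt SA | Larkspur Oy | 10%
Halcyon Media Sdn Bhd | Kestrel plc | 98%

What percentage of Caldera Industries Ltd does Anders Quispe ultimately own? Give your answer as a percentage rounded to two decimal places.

Anders reaches Caldera along 4 paths.
Via Ridgeback → Larkspur: 35% × 90% × 24% = 7.56%.
Via Cobalt → Larkspur: 15% × 10% × 24% = 0.36%.
Via Nordquist: 100% × 19% = 19%.
Via Cobalt: 15% × 57% = 8.55%.
Total: 7.56% + 0.36% + 19% + 8.55% = 35.47%.

35.47%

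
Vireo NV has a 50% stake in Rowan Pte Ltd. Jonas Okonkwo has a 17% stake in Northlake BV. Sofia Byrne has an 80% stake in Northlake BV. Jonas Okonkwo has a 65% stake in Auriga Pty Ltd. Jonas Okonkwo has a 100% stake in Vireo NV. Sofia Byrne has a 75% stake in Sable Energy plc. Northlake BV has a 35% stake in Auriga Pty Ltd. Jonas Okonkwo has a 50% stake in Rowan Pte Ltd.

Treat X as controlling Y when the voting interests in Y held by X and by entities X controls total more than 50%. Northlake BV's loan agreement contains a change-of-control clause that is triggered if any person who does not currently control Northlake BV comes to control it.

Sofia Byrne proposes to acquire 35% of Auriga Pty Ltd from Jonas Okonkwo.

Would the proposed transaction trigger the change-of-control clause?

No

The purchase adds only to Sofia's holdings (Jonas's stake shrinks), so Sofia is the only person who could newly come to control Northlake.
Sofia holds 80% of Northlake, so Sofia controls Northlake.
So Sofia already controls Northlake before the transaction.
After the purchase, Sofia holds 35% of Auriga directly, and Jonas's stake falls to 30%.
Sofia controlled Northlake already, so this is not a new person acquiring control; every other person's position is unchanged or reduced.
No new person acquires control, so the clause is not triggered.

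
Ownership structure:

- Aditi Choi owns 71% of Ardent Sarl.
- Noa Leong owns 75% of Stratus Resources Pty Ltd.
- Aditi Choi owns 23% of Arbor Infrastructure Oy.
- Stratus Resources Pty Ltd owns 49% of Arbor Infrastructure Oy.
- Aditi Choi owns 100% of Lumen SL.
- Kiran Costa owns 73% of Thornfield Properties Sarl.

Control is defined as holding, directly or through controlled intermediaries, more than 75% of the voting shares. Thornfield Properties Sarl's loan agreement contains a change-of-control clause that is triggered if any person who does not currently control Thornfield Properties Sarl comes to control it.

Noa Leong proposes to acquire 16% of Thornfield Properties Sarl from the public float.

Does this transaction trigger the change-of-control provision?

The purchase changes only Noa's holdings, so Noa is the only person who could newly come to control Thornfield.
Noa's largest direct stake is 75% in Stratus, which does not meet the threshold, so Noa controls no company.
Neither Noa nor any entity Noa controls holds any voting interest in Thornfield.
So before the transaction, Noa does not control Thornfield.
After the purchase, Noa holds 16% of Thornfield directly.
After the transaction, Noa's side holds 16% of Thornfield, not > 75%, so Noa still does not control Thornfield.
No new person acquires control, so the clause is not triggered.

No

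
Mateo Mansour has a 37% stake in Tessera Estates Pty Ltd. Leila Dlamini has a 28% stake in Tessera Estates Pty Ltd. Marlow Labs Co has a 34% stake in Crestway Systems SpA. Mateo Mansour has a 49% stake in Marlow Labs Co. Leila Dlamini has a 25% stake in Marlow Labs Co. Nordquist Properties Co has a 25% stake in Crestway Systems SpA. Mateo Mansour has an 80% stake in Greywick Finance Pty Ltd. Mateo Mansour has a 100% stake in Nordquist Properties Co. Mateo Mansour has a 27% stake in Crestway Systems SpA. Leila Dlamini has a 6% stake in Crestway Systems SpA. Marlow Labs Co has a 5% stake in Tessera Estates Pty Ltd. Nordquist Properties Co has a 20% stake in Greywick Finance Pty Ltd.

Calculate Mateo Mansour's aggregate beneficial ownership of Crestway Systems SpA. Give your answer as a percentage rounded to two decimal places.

68.66%

Mateo reaches Crestway along 3 paths.
Via Marlow: 49% × 34% = 16.66%.
Direct stake: 27% = 27%.
Via Nordquist: 100% × 25% = 25%.
Total: 16.66% + 27% + 25% = 68.66%.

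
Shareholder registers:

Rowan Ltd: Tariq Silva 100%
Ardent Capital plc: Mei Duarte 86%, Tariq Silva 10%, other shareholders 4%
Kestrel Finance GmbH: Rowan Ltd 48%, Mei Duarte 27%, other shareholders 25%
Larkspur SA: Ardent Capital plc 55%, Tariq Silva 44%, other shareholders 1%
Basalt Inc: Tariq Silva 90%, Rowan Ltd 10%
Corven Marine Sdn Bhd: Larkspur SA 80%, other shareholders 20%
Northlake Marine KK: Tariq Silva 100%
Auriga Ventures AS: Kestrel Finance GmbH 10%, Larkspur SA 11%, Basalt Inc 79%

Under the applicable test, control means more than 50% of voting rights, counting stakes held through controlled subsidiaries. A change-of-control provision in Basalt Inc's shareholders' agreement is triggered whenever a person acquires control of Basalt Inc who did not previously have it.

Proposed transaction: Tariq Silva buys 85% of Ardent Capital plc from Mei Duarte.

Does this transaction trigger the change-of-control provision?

The purchase adds only to Tariq's holdings (Mei's stake shrinks), so Tariq is the only person who could newly come to control Basalt.
Tariq holds 100% of Rowan, so Tariq controls Rowan.
Tariq and Rowan together hold 90% + 10% = 100% of Basalt, so Tariq controls Basalt.
So Tariq already controls Basalt before the transaction.
After the purchase, Tariq's direct stake in Ardent rises to 10% + 85% = 95%, and Mei's stake falls to 1%.
Tariq controlled Basalt already, so this is not a new person acquiring control; every other person's position is unchanged or reduced.
No new person acquires control, so the clause is not triggered.

No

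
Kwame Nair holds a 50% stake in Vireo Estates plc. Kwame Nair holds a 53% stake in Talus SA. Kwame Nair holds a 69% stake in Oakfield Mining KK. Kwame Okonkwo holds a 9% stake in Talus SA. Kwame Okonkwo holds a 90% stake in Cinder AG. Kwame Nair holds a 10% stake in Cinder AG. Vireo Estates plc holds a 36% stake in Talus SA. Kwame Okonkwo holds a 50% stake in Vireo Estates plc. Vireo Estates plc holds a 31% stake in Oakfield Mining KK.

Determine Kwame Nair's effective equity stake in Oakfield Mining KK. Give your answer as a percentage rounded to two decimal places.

84.50%

Kwame Nair reaches Oakfield along 2 paths.
Via Vireo: 50% × 31% = 15.5%.
Direct stake: 69% = 69%.
Total: 15.5% + 69% = 84.5%.
Rounded: 84.50%.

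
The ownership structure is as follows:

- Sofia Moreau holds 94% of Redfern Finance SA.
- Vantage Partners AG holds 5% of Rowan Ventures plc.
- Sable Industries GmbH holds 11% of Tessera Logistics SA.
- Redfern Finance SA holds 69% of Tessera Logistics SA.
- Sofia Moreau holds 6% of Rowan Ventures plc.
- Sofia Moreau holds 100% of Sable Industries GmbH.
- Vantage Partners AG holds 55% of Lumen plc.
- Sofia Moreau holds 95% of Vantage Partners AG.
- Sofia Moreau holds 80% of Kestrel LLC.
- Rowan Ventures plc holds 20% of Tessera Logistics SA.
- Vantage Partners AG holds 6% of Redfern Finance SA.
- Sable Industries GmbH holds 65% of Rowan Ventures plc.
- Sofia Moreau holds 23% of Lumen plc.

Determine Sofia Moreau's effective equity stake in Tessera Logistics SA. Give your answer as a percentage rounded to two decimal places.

Sofia reaches Tessera along 6 paths.
Via Sable: 100% × 11% = 11%.
Via Vantage → Redfern: 95% × 6% × 69% = 3.933%.
Via Redfern: 94% × 69% = 64.86%.
Via Vantage → Rowan: 95% × 5% × 20% = 0.95%.
Via Sable → Rowan: 100% × 65% × 20% = 13%.
Via Rowan: 6% × 20% = 1.2%.
Total: 11% + 3.933% + 64.86% + 0.95% + 13% + 1.2% = 94.943%.
Rounded: 94.94%.

94.94%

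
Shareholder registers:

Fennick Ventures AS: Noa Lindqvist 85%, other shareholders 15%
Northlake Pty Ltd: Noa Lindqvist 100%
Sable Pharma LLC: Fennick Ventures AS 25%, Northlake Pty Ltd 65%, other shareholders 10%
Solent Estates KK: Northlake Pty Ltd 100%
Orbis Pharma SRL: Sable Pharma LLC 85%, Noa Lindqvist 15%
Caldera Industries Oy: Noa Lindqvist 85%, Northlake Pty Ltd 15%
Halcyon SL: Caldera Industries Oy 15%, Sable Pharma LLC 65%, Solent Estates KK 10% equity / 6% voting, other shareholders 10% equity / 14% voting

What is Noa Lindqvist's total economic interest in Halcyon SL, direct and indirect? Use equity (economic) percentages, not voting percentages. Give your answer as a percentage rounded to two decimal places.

Noa reaches Halcyon along 5 paths.
Via Caldera: 85% × 15% = 12.75%.
Via Northlake → Caldera: 100% × 15% × 15% = 2.25%.
Via Fennick → Sable: 85% × 25% × 65% = 13.8125%.
Via Northlake → Sable: 100% × 65% × 65% = 42.25%.
Via Northlake → Solent: 100% × 100% × 10% = 10%.
Total: 12.75% + 2.25% + 13.8125% + 42.25% + 10% = 81.0625%.
Rounded: 81.06%.

81.06%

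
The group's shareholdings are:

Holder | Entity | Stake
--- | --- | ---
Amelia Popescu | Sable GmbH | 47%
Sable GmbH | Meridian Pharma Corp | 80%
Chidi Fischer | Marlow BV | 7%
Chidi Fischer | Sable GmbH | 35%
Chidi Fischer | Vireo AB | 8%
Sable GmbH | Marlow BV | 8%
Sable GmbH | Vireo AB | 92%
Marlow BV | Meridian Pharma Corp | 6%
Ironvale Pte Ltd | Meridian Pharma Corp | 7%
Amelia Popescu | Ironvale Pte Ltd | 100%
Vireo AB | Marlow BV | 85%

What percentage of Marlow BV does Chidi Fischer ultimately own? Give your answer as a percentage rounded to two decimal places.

43.97%

Chidi reaches Marlow along 4 paths.
Via Sable: 35% × 8% = 2.8%.
Via Sable → Vireo: 35% × 92% × 85% = 27.37%.
Via Vireo: 8% × 85% = 6.8%.
Direct stake: 7% = 7%.
Total: 2.8% + 27.37% + 6.8% + 7% = 43.97%.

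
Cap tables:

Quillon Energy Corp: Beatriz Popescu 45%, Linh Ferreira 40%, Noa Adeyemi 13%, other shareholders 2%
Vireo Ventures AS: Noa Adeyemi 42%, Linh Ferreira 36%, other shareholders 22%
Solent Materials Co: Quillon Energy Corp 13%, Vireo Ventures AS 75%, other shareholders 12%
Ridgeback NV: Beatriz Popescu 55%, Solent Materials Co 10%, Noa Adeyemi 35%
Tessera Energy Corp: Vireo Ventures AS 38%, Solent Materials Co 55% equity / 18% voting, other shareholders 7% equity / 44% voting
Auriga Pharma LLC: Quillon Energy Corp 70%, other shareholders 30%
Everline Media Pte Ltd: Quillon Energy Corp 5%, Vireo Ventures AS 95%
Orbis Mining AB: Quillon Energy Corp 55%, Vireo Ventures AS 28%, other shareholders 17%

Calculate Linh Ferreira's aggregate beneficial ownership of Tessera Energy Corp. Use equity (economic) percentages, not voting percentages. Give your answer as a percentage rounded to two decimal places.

31.39%

Linh reaches Tessera along 3 paths.
Via Vireo: 36% × 38% = 13.68%.
Via Quillon → Solent: 40% × 13% × 55% = 2.86%.
Via Vireo → Solent: 36% × 75% × 55% = 14.85%.
Total: 13.68% + 2.86% + 14.85% = 31.39%.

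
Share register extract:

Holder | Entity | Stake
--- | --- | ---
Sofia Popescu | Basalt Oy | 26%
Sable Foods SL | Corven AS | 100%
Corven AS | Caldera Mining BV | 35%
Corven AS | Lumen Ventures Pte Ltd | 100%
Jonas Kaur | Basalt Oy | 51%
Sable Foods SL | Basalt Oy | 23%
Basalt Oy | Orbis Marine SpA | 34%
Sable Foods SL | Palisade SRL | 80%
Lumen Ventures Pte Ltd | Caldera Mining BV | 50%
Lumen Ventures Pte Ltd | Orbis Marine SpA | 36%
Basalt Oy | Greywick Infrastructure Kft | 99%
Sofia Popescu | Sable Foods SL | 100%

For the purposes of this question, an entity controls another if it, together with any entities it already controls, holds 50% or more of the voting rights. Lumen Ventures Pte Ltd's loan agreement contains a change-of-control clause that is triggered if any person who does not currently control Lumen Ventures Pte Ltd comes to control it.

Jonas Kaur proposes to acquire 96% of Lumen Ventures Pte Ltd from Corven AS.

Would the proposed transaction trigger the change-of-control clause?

Yes

The purchase adds only to Jonas's holdings (Corven's stake shrinks), so Jonas is the only person who could newly come to control Lumen.
Jonas holds 51% of Basalt, so Jonas controls Basalt.
Basalt holds 99% of Greywick, so Jonas controls Greywick.
Neither Jonas nor any entity Jonas controls holds any voting interest in Lumen.
So before the transaction, Jonas does not control Lumen.
After the purchase, Jonas holds 96% of Lumen directly, and Corven's stake falls to 4%.
Jonas holds 96% of Lumen, so Jonas controls Lumen.
Jonas did not control Lumen before and does after, so the clause is triggered.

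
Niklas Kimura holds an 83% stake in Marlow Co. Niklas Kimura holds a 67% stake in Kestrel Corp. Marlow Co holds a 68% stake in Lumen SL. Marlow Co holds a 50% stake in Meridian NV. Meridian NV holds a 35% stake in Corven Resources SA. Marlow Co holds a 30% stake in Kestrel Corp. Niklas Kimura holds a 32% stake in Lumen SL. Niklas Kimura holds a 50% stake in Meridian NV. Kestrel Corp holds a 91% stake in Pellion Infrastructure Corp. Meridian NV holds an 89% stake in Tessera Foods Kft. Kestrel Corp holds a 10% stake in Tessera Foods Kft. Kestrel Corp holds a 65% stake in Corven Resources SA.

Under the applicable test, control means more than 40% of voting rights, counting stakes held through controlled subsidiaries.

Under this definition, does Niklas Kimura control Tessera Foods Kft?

Yes

Niklas holds 83% of Marlow, so Niklas controls Marlow.
Marlow and Niklas together hold 50% + 50% = 100% of Meridian, so Niklas controls Meridian.
Marlow and Niklas together hold 30% + 67% = 97% of Kestrel, so Niklas controls Kestrel.
Kestrel and Meridian together hold 10% + 89% = 99% of Tessera, so Niklas controls Tessera.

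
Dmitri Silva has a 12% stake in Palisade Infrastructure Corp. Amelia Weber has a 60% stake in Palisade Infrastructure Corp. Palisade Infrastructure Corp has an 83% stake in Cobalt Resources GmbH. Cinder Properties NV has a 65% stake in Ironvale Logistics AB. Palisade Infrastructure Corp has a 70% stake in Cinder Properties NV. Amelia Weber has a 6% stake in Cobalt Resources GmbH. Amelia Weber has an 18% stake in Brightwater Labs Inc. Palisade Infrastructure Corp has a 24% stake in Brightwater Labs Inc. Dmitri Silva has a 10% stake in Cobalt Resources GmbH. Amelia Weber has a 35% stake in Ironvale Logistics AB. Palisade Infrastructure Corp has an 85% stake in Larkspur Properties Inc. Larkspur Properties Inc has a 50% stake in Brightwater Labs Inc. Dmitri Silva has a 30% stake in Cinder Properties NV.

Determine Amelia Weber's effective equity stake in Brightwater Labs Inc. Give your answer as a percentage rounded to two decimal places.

Amelia reaches Brightwater along 3 paths.
Via Palisade: 60% × 24% = 14.4%.
Via Palisade → Larkspur: 60% × 85% × 50% = 25.5%.
Direct stake: 18% = 18%.
Total: 14.4% + 25.5% + 18% = 57.9%.
Rounded: 57.90%.

57.90%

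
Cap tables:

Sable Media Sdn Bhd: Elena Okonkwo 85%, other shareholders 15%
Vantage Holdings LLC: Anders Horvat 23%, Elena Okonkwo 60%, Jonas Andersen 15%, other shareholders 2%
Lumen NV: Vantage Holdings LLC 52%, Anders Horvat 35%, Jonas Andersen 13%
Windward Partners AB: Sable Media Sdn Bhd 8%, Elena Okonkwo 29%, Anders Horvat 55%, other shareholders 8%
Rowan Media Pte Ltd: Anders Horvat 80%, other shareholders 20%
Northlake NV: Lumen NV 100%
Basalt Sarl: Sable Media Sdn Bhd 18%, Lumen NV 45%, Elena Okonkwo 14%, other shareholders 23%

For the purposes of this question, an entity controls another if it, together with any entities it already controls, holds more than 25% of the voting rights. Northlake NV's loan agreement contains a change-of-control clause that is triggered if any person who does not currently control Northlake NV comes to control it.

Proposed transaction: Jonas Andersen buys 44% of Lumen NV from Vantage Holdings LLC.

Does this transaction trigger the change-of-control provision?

The purchase adds only to Jonas's holdings (Vantage's stake shrinks), so Jonas is the only person who could newly come to control Northlake.
Jonas's largest direct stake is 15% in Vantage, which does not meet the threshold, so Jonas controls no company.
Neither Jonas nor any entity Jonas controls holds any voting interest in Northlake.
So before the transaction, Jonas does not control Northlake.
After the purchase, Jonas's direct stake in Lumen rises to 13% + 44% = 57%, and Vantage's stake falls to 8%.
Jonas holds 57% of Lumen, so Jonas controls Lumen.
Lumen holds 100% of Northlake, so Jonas controls Northlake.
Jonas did not control Northlake before and does after, so the clause is triggered.

Yes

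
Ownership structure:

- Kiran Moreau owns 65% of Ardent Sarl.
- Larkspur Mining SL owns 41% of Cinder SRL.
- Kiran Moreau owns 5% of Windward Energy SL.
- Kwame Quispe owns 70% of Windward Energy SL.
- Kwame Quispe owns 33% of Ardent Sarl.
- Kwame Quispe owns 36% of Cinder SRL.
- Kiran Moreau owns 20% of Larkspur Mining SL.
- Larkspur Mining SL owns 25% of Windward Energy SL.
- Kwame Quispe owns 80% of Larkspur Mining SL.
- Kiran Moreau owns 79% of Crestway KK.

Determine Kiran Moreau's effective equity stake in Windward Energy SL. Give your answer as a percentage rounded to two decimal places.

10.00%

Kiran reaches Windward along 2 paths.
Via Larkspur: 20% × 25% = 5%.
Direct stake: 5% = 5%.
Total: 5% + 5% = 10%.
Rounded: 10.00%.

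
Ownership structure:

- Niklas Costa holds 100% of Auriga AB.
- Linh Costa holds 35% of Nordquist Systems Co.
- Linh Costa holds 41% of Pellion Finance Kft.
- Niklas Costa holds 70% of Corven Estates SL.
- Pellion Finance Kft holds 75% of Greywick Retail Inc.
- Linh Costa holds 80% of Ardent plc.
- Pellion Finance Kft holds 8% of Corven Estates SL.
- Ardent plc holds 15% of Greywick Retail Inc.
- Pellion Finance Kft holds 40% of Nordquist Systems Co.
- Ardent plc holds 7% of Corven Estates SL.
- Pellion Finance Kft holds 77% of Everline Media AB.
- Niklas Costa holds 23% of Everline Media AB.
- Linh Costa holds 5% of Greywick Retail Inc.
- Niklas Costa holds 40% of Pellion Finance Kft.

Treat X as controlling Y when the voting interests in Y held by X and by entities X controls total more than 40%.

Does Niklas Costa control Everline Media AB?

No

Niklas holds 70% of Corven, so Niklas controls Corven.
Niklas holds 100% of Auriga, so Niklas controls Auriga.
In Everline, Niklas's side holds only 23%, not > 40%.
So Niklas does not control Everline.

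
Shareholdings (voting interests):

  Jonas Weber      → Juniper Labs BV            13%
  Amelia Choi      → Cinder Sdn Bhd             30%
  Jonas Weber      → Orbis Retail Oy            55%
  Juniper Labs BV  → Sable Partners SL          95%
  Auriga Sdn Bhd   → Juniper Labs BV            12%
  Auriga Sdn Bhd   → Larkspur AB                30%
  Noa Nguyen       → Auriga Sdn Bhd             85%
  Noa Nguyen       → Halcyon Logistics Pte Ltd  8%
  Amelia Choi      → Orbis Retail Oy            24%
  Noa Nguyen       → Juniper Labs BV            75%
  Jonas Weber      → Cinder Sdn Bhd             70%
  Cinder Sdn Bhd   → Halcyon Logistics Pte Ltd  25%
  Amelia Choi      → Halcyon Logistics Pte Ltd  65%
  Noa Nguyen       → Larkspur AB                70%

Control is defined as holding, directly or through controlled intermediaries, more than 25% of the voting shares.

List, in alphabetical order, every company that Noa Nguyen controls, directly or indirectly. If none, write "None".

Auriga Sdn Bhd, Juniper Labs BV, Larkspur AB, Sable Partners SL

Noa holds 85% of Auriga, so Noa controls Auriga.
Noa and Auriga together hold 75% + 12% = 87% of Juniper, so Noa controls Juniper.
Juniper holds 95% of Sable, so Noa controls Sable.
Auriga and Noa together hold 30% + 70% = 100% of Larkspur, so Noa controls Larkspur.
No other company's threshold is met.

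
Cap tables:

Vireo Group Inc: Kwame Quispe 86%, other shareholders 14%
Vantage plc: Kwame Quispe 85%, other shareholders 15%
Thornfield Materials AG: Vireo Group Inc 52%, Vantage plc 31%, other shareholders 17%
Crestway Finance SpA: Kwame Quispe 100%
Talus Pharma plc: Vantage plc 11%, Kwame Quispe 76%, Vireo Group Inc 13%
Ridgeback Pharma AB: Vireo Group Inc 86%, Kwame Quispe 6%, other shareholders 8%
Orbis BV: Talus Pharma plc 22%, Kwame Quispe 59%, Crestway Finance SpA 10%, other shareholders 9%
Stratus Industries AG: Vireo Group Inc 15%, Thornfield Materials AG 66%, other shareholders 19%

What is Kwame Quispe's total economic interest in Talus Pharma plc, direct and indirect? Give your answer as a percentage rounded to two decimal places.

96.53%

Kwame reaches Talus along 3 paths.
Via Vantage: 85% × 11% = 9.35%.
Direct stake: 76% = 76%.
Via Vireo: 86% × 13% = 11.18%.
Total: 9.35% + 76% + 11.18% = 96.53%.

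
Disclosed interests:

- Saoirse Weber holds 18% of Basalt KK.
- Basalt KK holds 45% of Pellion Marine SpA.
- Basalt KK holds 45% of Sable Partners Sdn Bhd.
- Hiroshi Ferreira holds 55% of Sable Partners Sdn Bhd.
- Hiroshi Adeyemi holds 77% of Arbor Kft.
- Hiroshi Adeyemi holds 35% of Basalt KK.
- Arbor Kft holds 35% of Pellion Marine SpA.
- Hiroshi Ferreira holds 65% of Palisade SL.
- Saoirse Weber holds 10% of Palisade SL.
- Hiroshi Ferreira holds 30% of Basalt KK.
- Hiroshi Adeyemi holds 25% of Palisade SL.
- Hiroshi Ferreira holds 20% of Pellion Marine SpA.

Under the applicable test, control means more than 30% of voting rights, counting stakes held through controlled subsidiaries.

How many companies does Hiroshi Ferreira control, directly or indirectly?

Hiroshi Ferreira holds 65% of Palisade, so Hiroshi Ferreira controls Palisade.
Hiroshi Ferreira holds 55% of Sable, so Hiroshi Ferreira controls Sable.
No other company's threshold is met.
Hiroshi Ferreira controls 2 companies.

2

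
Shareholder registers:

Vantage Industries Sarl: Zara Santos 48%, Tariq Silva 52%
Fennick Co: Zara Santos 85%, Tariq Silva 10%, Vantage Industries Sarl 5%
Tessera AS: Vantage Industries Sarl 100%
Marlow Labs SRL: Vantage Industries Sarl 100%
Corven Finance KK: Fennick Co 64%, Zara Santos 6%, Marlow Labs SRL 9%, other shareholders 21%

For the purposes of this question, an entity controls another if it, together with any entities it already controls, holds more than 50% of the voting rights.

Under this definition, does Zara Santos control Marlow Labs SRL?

No

Zara holds 85% of Fennick, so Zara controls Fennick.
Fennick and Zara together hold 64% + 6% = 70% of Corven, so Zara controls Corven.
Neither Zara nor any entity Zara controls holds any voting interest in Marlow.
So Zara does not control Marlow.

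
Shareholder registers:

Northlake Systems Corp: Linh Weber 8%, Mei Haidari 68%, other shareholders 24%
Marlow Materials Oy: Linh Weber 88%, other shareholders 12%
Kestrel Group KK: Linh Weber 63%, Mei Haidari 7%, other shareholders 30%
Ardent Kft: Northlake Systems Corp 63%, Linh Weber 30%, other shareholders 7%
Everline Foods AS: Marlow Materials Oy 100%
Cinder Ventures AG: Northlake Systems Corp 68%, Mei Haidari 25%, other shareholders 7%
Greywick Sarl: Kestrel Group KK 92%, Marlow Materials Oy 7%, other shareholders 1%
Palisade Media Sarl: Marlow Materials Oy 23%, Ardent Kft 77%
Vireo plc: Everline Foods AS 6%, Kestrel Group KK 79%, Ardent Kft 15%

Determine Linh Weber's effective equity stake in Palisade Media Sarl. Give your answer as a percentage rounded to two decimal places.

47.22%

Linh reaches Palisade along 3 paths.
Via Marlow: 88% × 23% = 20.24%.
Via Northlake → Ardent: 8% × 63% × 77% = 3.8808%.
Via Ardent: 30% × 77% = 23.1%.
Total: 20.24% + 3.8808% + 23.1% = 47.2208%.
Rounded: 47.22%.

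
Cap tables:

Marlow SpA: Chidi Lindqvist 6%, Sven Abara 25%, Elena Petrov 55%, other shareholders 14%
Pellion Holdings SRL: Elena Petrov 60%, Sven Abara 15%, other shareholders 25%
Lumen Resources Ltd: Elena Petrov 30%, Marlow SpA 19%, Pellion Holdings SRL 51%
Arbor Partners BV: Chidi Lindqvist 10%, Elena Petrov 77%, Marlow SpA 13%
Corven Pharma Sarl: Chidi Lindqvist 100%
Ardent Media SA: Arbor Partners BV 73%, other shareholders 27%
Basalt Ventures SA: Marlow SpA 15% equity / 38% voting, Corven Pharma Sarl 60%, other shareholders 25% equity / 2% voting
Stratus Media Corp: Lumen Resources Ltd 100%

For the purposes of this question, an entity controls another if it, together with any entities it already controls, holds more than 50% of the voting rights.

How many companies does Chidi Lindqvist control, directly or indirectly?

Chidi holds 100% of Corven, so Chidi controls Corven.
Corven holds 60% of Basalt, so Chidi controls Basalt.
No other company's threshold is met.
Chidi controls 2 companies.

2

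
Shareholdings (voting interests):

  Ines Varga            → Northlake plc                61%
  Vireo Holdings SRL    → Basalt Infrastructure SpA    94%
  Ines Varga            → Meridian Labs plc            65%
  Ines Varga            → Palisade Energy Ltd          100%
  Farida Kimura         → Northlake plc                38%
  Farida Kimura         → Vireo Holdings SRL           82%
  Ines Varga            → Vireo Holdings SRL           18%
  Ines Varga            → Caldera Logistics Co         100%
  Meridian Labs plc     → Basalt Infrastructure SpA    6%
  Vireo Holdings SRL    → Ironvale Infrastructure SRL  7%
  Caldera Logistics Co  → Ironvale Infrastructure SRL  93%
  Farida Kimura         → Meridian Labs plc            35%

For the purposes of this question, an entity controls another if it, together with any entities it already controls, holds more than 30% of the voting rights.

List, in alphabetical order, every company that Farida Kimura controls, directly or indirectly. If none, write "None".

Basalt Infrastructure SpA, Meridian Labs plc, Northlake plc, Vireo Holdings SRL

Farida holds 35% of Meridian, so Farida controls Meridian.
Farida holds 82% of Vireo, so Farida controls Vireo.
Farida holds 38% of Northlake, so Farida controls Northlake.
Vireo and Meridian together hold 94% + 6% = 100% of Basalt, so Farida controls Basalt.
No other company's threshold is met.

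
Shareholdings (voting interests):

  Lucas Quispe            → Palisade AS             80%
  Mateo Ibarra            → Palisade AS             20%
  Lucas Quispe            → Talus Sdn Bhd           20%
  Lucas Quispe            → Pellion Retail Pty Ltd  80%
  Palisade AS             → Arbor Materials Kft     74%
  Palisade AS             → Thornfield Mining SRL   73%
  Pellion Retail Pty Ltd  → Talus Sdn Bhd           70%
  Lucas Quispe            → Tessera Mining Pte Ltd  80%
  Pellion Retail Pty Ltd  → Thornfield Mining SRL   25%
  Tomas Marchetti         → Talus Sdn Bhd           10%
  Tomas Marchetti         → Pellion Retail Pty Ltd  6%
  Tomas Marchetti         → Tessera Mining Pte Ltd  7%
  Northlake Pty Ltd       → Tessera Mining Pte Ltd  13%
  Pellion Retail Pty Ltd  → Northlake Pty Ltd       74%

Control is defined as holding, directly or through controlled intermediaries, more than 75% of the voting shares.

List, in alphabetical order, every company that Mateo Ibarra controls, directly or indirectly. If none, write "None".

Mateo's largest direct stake is 20% in Palisade, which does not meet the threshold.

None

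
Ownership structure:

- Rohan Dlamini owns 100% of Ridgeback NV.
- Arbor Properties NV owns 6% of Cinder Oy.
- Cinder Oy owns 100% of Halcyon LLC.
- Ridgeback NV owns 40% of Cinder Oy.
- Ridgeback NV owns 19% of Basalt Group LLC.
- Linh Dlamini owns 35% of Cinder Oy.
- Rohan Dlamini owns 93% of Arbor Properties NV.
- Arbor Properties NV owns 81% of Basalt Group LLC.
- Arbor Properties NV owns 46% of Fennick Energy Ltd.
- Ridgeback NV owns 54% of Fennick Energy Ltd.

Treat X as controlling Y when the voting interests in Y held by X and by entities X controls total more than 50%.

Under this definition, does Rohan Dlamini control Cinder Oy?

Rohan holds 93% of Arbor, so Rohan controls Arbor.
Rohan holds 100% of Ridgeback, so Rohan controls Ridgeback.
Arbor and Ridgeback together hold 46% + 54% = 100% of Fennick, so Rohan controls Fennick.
Arbor and Ridgeback together hold 81% + 19% = 100% of Basalt, so Rohan controls Basalt.
In Cinder, Rohan's side holds only 6% + 40% = 46%, not > 50%.
So Rohan does not control Cinder.

No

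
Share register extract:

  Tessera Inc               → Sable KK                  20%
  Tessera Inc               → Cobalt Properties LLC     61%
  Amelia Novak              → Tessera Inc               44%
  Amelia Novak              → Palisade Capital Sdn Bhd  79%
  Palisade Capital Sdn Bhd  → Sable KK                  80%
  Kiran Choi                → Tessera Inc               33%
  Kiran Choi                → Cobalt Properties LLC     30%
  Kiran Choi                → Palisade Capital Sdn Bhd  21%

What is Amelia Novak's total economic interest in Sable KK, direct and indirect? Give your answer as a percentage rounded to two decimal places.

72.00%

Amelia reaches Sable along 2 paths.
Via Palisade: 79% × 80% = 63.2%.
Via Tessera: 44% × 20% = 8.8%.
Total: 63.2% + 8.8% = 72%.
Rounded: 72.00%.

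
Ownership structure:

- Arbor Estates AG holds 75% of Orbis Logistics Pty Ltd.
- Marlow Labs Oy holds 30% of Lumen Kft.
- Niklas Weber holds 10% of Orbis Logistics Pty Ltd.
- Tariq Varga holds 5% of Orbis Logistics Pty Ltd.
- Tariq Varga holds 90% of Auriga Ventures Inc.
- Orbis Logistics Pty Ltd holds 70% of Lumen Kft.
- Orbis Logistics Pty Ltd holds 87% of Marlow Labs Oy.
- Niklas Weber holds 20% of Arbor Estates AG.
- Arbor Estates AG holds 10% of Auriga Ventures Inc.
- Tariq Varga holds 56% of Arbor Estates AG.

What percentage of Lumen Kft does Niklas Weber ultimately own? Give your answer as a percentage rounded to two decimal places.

Niklas reaches Lumen along 4 paths.
Via Arbor → Orbis: 20% × 75% × 70% = 10.5%.
Via Orbis: 10% × 70% = 7%.
Via Arbor → Orbis → Marlow: 20% × 75% × 87% × 30% = 3.915%.
Via Orbis → Marlow: 10% × 87% × 30% = 2.61%.
Total: 10.5% + 7% + 3.915% + 2.61% = 24.025%.
Rounded: 24.03%.

24.03%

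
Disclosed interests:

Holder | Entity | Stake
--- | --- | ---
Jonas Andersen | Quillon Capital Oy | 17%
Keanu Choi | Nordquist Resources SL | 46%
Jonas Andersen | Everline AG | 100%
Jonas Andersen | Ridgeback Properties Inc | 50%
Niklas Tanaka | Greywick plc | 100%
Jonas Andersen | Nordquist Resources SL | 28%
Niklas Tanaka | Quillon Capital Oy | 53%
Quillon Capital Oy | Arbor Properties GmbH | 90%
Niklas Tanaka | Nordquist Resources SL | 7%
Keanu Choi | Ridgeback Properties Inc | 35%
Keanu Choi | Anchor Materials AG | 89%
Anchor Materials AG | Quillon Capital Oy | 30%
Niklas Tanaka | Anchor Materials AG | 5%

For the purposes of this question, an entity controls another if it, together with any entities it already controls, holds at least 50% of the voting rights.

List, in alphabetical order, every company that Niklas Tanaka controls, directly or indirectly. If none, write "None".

Arbor Properties GmbH, Greywick plc, Quillon Capital Oy

Niklas holds 53% of Quillon, so Niklas controls Quillon.
Quillon holds 90% of Arbor, so Niklas controls Arbor.
Niklas holds 100% of Greywick, so Niklas controls Greywick.
No other company's threshold is met.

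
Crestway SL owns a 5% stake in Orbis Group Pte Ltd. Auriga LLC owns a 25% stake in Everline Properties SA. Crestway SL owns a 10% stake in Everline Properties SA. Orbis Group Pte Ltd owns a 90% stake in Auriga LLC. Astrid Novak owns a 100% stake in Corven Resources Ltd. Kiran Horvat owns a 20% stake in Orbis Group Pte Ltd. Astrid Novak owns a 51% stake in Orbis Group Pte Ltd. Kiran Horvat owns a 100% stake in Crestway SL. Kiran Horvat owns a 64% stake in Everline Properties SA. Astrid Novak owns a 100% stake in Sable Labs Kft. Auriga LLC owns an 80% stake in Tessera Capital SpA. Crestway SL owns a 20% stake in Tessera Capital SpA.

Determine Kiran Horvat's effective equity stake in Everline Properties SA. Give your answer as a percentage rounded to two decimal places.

79.63%

Kiran reaches Everline along 4 paths.
Via Crestway: 100% × 10% = 10%.
Via Orbis → Auriga: 20% × 90% × 25% = 4.5%.
Via Crestway → Orbis → Auriga: 100% × 5% × 90% × 25% = 1.125%.
Direct stake: 64% = 64%.
Total: 10% + 4.5% + 1.125% + 64% = 79.625%.
Rounded: 79.63%.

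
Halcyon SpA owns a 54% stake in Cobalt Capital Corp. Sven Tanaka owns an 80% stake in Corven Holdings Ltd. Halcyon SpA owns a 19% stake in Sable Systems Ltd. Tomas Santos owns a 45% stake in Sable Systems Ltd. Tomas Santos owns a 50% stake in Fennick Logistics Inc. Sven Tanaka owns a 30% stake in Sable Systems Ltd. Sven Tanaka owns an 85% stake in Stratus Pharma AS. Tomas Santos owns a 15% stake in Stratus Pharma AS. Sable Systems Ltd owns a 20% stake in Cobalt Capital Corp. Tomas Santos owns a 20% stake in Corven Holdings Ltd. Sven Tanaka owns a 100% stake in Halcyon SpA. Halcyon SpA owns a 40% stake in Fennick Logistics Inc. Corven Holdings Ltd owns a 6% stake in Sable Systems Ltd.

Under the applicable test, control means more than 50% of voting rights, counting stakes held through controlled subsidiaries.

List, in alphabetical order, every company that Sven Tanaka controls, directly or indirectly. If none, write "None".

Cobalt Capital Corp, Corven Holdings Ltd, Halcyon SpA, Sable Systems Ltd, Stratus Pharma AS

Sven holds 80% of Corven, so Sven controls Corven.
Sven holds 100% of Halcyon, so Sven controls Halcyon.
Sven and Halcyon and Corven together hold 30% + 19% + 6% = 55% of Sable, so Sven controls Sable.
Sven holds 85% of Stratus, so Sven controls Stratus.
Sable and Halcyon together hold 20% + 54% = 74% of Cobalt, so Sven controls Cobalt.
No other company's threshold is met.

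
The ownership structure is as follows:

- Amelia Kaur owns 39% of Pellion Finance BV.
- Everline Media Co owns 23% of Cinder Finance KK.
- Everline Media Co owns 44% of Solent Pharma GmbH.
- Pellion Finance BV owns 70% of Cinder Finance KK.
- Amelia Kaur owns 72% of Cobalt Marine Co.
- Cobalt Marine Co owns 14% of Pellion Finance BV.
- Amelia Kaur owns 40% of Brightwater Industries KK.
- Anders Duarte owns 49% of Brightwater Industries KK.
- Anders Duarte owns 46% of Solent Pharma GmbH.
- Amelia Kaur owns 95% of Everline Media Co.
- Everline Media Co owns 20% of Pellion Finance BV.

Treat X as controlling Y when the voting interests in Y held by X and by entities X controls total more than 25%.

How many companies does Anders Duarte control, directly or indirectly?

2

Anders holds 49% of Brightwater, so Anders controls Brightwater.
Anders holds 46% of Solent, so Anders controls Solent.
No other company's threshold is met.
Anders controls 2 companies.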